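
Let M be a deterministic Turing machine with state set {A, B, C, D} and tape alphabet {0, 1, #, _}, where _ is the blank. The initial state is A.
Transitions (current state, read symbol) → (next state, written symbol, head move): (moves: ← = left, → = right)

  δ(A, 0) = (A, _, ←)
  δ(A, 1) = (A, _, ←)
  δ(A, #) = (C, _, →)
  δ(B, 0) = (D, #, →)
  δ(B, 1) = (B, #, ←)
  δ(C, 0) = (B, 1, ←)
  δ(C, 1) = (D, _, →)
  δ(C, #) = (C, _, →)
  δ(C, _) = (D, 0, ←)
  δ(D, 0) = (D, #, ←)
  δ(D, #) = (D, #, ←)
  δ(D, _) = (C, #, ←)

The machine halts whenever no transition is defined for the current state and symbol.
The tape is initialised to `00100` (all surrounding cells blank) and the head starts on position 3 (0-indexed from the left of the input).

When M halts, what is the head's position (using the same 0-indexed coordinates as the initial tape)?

-1

A | _001[0]0   read 0 → write _, move ←, go to A
A | _00[1]_0   read 1 → write _, move ←, go to A
A | _0[0]__0   read 0 → write _, move ←, go to A
A | _[0]___0   read 0 → write _, move ←, go to A
A | [_]____0
At halt the head is at cell -1.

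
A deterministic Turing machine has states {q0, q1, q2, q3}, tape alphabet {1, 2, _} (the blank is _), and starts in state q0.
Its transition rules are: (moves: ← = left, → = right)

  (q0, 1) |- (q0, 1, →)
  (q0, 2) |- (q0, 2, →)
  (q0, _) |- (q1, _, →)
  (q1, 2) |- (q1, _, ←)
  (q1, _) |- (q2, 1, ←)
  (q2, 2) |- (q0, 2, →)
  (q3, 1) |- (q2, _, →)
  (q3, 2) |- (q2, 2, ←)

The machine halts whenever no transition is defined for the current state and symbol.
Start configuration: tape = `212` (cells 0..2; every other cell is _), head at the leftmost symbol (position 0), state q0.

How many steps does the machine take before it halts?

state=q0 head=0 tape=[2]12__   (q0,2)→(q0,2,→)
state=q0 head=1 tape=2[1]2__   (q0,1)→(q0,1,→)
state=q0 head=2 tape=21[2]__   (q0,2)→(q0,2,→)
state=q0 head=3 tape=212[_]_   (q0,_)→(q1,_,→)
state=q1 head=4 tape=212_[_]   (q1,_)→(q2,1,←)
state=q2 head=3 tape=212[_]1
M halts after 5 transitions.

5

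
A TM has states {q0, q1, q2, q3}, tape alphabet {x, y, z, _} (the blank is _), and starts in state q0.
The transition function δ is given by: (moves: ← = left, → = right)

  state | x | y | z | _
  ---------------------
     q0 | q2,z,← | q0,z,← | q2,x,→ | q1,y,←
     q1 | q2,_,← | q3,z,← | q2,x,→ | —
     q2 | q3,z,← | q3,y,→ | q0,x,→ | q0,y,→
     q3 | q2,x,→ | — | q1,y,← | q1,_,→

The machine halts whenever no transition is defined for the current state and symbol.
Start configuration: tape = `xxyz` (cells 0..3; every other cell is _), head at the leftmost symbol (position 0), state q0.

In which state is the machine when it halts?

q3

state=q0 head=0 tape=_[x]xyz   (q0,x)→(q2,z,←)
state=q2 head=-1 tape=[_]zxyz   (q2,_)→(q0,y,→)
state=q0 head=0 tape=y[z]xyz   (q0,z)→(q2,x,→)
state=q2 head=1 tape=yx[x]yz   (q2,x)→(q3,z,←)
state=q3 head=0 tape=y[x]zyz   (q3,x)→(q2,x,→)
state=q2 head=1 tape=yx[z]yz   (q2,z)→(q0,x,→)
state=q0 head=2 tape=yxx[y]z   (q0,y)→(q0,z,←)
state=q0 head=1 tape=yx[x]zz   (q0,x)→(q2,z,←)
state=q2 head=0 tape=y[x]zzz   (q2,x)→(q3,z,←)
state=q3 head=-1 tape=[y]zzzz
No transition is defined for (q3, y); M halts in state q3.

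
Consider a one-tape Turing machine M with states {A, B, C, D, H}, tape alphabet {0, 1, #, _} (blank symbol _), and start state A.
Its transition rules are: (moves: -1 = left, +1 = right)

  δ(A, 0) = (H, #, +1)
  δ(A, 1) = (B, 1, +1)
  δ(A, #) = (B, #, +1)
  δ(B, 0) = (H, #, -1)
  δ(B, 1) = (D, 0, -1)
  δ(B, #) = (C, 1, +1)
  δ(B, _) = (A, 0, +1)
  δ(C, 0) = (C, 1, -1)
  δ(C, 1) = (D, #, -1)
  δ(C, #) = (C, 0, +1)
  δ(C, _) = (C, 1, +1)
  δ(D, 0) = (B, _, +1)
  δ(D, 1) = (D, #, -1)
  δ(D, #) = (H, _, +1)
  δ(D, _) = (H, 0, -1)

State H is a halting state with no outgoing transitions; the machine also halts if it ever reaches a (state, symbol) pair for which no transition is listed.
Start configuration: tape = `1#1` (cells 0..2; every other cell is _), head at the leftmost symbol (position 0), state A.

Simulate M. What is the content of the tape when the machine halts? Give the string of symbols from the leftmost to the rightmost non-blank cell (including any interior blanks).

state=A head=0 tape=__[1]#1   (A,1)→(B,1,+1)
state=B head=1 tape=__1[#]1   (B,#)→(C,1,+1)
state=C head=2 tape=__11[1]   (C,1)→(D,#,-1)
state=D head=1 tape=__1[1]#   (D,1)→(D,#,-1)
state=D head=0 tape=__[1]##   (D,1)→(D,#,-1)
state=D head=-1 tape=_[_]###   (D,_)→(H,0,-1)
state=H head=-2 tape=[_]0###
The non-blank tape span at halt is 0###.

0###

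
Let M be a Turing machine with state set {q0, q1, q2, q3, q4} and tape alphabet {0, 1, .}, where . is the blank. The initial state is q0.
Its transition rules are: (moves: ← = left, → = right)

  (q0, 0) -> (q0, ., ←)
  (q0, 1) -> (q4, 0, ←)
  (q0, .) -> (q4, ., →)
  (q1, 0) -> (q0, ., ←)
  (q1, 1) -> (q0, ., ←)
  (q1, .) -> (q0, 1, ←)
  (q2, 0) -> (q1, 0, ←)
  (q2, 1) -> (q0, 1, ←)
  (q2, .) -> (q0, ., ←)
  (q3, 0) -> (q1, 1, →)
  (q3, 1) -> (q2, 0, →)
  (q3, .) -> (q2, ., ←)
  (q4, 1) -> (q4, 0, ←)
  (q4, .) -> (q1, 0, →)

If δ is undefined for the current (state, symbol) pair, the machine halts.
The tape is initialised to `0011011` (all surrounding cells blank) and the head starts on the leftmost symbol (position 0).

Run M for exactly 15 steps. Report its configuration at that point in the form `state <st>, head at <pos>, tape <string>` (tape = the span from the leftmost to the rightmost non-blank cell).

state=q0 head=0 tape=.[0]011011   (q0,0)→(q0,.,←)
state=q0 head=-1 tape=[.].011011   (q0,.)→(q4,.,→)
state=q4 head=0 tape=.[.]011011   (q4,.)→(q1,0,→)
state=q1 head=1 tape=.0[0]11011   (q1,0)→(q0,.,←)
state=q0 head=0 tape=.[0].11011   (q0,0)→(q0,.,←)
state=q0 head=-1 tape=[.]..11011   (q0,.)→(q4,.,→)
state=q4 head=0 tape=.[.].11011   (q4,.)→(q1,0,→)
state=q1 head=1 tape=.0[.]11011   (q1,.)→(q0,1,←)
state=q0 head=0 tape=.[0]111011   (q0,0)→(q0,.,←)
state=q0 head=-1 tape=[.].111011   (q0,.)→(q4,.,→)
state=q4 head=0 tape=.[.]111011   (q4,.)→(q1,0,→)
state=q1 head=1 tape=.0[1]11011   (q1,1)→(q0,.,←)
state=q0 head=0 tape=.[0].11011   (q0,0)→(q0,.,←)
state=q0 head=-1 tape=[.]..11011   (q0,.)→(q4,.,→)
state=q4 head=0 tape=.[.].11011   (q4,.)→(q1,0,→)
state=q1 head=1 tape=.0[.]11011
After 15 steps: state q1, head at 1, tape 0.11011.

state q1, head at 1, tape 0.11011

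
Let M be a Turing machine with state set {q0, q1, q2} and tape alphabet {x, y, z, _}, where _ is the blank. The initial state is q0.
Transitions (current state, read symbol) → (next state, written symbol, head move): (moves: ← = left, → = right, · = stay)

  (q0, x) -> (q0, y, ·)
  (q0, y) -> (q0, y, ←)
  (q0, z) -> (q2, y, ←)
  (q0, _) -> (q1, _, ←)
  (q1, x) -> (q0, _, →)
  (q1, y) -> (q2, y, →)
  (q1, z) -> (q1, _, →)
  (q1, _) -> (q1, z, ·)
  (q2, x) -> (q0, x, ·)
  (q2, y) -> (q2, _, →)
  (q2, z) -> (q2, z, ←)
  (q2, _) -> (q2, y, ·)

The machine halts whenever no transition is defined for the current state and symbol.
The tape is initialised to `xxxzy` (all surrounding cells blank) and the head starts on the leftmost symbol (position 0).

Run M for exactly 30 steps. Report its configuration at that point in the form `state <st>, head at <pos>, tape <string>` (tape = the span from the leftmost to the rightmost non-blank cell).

state q2, head at 3, tape y__zy

q0 | __[x]xxzy   read x → write y, move ·, go to q0
q0 | __[y]xxzy   read y → write y, move ←, go to q0
q0 | _[_]yxxzy   read _ → write _, move ←, go to q1
q1 | [_]_yxxzy   read _ → write z, move ·, go to q1
q1 | [z]_yxxzy   read z → write _, move →, go to q1
q1 | _[_]yxxzy   read _ → write z, move ·, go to q1
q1 | _[z]yxxzy   read z → write _, move →, go to q1
q1 | __[y]xxzy   read y → write y, move →, go to q2
q2 | __y[x]xzy   read x → write x, move ·, go to q0
q0 | __y[x]xzy   read x → write y, move ·, go to q0
q0 | __y[y]xzy   read y → write y, move ←, go to q0
q0 | __[y]yxzy   read y → write y, move ←, go to q0
q0 | _[_]yyxzy   read _ → write _, move ←, go to q1
q1 | [_]_yyxzy   read _ → write z, move ·, go to q1
q1 | [z]_yyxzy   read z → write _, move →, go to q1
q1 | _[_]yyxzy   read _ → write z, move ·, go to q1
q1 | _[z]yyxzy   read z → write _, move →, go to q1
q1 | __[y]yxzy   read y → write y, move →, go to q2
q2 | __y[y]xzy   read y → write _, move →, go to q2
q2 | __y_[x]zy   read x → write x, move ·, go to q0
q0 | __y_[x]zy   read x → write y, move ·, go to q0
q0 | __y_[y]zy   read y → write y, move ←, go to q0
q0 | __y[_]yzy   read _ → write _, move ←, go to q1
q1 | __[y]_yzy   read y → write y, move →, go to q2
q2 | __y[_]yzy   read _ → write y, move ·, go to q2
q2 | __y[y]yzy   read y → write _, move →, go to q2
q2 | __y_[y]zy   read y → write _, move →, go to q2
q2 | __y__[z]y   read z → write z, move ←, go to q2
q2 | __y_[_]zy   read _ → write y, move ·, go to q2
q2 | __y_[y]zy   read y → write _, move →, go to q2
q2 | __y__[z]y
After 30 steps: state q2, head at 3, tape y__zy.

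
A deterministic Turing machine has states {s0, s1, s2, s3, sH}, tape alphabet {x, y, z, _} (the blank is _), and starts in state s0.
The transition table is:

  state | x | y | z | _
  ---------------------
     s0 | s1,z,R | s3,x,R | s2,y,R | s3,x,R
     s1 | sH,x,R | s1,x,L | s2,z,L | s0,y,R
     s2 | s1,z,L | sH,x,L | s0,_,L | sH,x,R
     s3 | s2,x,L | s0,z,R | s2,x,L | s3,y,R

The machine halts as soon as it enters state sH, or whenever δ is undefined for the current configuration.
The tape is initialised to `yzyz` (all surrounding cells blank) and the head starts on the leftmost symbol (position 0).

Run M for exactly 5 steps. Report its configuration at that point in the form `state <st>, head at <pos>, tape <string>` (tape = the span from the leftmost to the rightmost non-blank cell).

state s2, head at 1, tape yyxyz

state=s0 head=0 tape=_[y]zyz   (s0,y)→(s3,x,R)
state=s3 head=1 tape=_x[z]yz   (s3,z)→(s2,x,L)
state=s2 head=0 tape=_[x]xyz   (s2,x)→(s1,z,L)
state=s1 head=-1 tape=[_]zxyz   (s1,_)→(s0,y,R)
state=s0 head=0 tape=y[z]xyz   (s0,z)→(s2,y,R)
state=s2 head=1 tape=yy[x]yz
After 5 steps: state s2, head at 1, tape yyxyz.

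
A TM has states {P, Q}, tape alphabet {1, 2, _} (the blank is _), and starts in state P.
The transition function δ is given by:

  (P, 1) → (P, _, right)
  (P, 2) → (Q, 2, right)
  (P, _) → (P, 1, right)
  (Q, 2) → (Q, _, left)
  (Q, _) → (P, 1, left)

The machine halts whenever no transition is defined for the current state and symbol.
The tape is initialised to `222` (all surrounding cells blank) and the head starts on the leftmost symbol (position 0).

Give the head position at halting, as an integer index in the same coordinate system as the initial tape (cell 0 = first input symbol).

3

P | __[2]22_   read 2 → write 2, move right, go to Q
Q | __2[2]2_   read 2 → write _, move left, go to Q
Q | __[2]_2_   read 2 → write _, move left, go to Q
Q | _[_]__2_   read _ → write 1, move left, go to P
P | [_]1__2_   read _ → write 1, move right, go to P
P | 1[1]__2_   read 1 → write _, move right, go to P
P | 1_[_]_2_   read _ → write 1, move right, go to P
P | 1_1[_]2_   read _ → write 1, move right, go to P
P | 1_11[2]_   read 2 → write 2, move right, go to Q
Q | 1_112[_]   read _ → write 1, move left, go to P
P | 1_11[2]1   read 2 → write 2, move right, go to Q
Q | 1_112[1]
At halt the head is at cell 3.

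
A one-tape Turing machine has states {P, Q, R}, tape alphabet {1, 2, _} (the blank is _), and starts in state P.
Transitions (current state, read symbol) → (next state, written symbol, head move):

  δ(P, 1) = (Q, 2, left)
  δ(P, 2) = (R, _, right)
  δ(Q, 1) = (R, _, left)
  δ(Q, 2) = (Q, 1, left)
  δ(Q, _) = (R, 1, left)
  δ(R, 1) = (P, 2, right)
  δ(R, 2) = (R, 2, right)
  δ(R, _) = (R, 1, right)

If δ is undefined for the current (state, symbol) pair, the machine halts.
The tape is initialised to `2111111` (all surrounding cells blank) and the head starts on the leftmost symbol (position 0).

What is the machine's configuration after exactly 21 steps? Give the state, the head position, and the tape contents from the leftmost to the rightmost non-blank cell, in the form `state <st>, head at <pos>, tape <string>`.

state=P head=0 tape=__[2]111111   (P,2)→(R,_,right)
state=R head=1 tape=___[1]11111   (R,1)→(P,2,right)
state=P head=2 tape=___2[1]1111   (P,1)→(Q,2,left)
state=Q head=1 tape=___[2]21111   (Q,2)→(Q,1,left)
state=Q head=0 tape=__[_]121111   (Q,_)→(R,1,left)
state=R head=-1 tape=_[_]1121111   (R,_)→(R,1,right)
state=R head=0 tape=_1[1]121111   (R,1)→(P,2,right)
state=P head=1 tape=_12[1]21111   (P,1)→(Q,2,left)
state=Q head=0 tape=_1[2]221111   (Q,2)→(Q,1,left)
state=Q head=-1 tape=_[1]1221111   (Q,1)→(R,_,left)
state=R head=-2 tape=[_]_1221111   (R,_)→(R,1,right)
state=R head=-1 tape=1[_]1221111   (R,_)→(R,1,right)
state=R head=0 tape=11[1]221111   (R,1)→(P,2,right)
state=P head=1 tape=112[2]21111   (P,2)→(R,_,right)
state=R head=2 tape=112_[2]1111   (R,2)→(R,2,right)
state=R head=3 tape=112_2[1]111   (R,1)→(P,2,right)
state=P head=4 tape=112_22[1]11   (P,1)→(Q,2,left)
state=Q head=3 tape=112_2[2]211   (Q,2)→(Q,1,left)
state=Q head=2 tape=112_[2]1211   (Q,2)→(Q,1,left)
state=Q head=1 tape=112[_]11211   (Q,_)→(R,1,left)
state=R head=0 tape=11[2]111211   (R,2)→(R,2,right)
state=R head=1 tape=112[1]11211
After 21 steps: state R, head at 1, tape 112111211.

state R, head at 1, tape 112111211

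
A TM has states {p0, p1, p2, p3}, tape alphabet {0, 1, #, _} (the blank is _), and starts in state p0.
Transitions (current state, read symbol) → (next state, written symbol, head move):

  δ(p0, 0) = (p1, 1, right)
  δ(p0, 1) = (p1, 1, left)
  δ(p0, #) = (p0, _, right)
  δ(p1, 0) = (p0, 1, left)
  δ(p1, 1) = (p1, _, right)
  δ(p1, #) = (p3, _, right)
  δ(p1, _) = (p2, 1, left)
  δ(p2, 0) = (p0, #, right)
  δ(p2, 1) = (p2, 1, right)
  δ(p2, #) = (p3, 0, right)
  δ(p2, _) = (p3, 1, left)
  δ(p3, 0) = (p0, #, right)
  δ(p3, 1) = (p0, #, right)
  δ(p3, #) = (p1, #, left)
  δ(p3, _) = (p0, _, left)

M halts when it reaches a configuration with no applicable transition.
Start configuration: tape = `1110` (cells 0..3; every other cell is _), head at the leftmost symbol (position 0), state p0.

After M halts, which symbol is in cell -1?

state=p0 head=0 tape=____[1]110   (p0,1)→(p1,1,left)
state=p1 head=-1 tape=___[_]1110   (p1,_)→(p2,1,left)
state=p2 head=-2 tape=__[_]11110   (p2,_)→(p3,1,left)
state=p3 head=-3 tape=_[_]111110   (p3,_)→(p0,_,left)
state=p0 head=-4 tape=[_]_111110
Cell -1 holds 1 when M halts.

1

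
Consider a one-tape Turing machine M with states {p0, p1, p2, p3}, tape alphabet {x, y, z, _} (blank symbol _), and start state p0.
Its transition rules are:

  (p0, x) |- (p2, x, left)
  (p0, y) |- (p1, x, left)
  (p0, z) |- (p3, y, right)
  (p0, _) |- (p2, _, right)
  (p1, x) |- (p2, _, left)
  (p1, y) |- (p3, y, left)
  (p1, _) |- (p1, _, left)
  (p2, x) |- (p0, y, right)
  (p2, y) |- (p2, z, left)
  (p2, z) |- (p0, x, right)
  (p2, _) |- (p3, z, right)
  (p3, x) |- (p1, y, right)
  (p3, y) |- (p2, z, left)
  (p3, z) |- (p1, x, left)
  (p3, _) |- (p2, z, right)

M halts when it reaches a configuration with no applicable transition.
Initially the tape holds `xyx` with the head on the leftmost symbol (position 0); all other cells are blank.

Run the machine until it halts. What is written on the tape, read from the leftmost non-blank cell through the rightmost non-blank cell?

p0 | __[x]yx   read x → write x, move left, go to p2
p2 | _[_]xyx   read _ → write z, move right, go to p3
p3 | _z[x]yx   read x → write y, move right, go to p1
p1 | _zy[y]x   read y → write y, move left, go to p3
p3 | _z[y]yx   read y → write z, move left, go to p2
p2 | _[z]zyx   read z → write x, move right, go to p0
p0 | _x[z]yx   read z → write y, move right, go to p3
p3 | _xy[y]x   read y → write z, move left, go to p2
p2 | _x[y]zx   read y → write z, move left, go to p2
p2 | _[x]zzx   read x → write y, move right, go to p0
p0 | _y[z]zx   read z → write y, move right, go to p3
p3 | _yy[z]x   read z → write x, move left, go to p1
p1 | _y[y]xx   read y → write y, move left, go to p3
p3 | _[y]yxx   read y → write z, move left, go to p2
p2 | [_]zyxx   read _ → write z, move right, go to p3
p3 | z[z]yxx   read z → write x, move left, go to p1
p1 | [z]xyxx
The non-blank tape span at halt is zxyxx.

zxyxx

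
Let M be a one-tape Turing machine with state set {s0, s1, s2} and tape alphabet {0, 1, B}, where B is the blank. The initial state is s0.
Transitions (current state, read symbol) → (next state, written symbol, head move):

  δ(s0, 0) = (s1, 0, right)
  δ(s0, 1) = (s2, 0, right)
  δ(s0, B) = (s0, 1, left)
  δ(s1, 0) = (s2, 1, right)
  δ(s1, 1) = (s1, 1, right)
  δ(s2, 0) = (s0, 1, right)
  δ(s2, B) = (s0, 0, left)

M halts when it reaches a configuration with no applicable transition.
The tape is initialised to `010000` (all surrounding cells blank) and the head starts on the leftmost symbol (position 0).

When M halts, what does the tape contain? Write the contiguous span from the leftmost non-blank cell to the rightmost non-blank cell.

01110001

s0 | [0]10000BB   read 0 → write 0, move right, go to s1
s1 | 0[1]0000BB   read 1 → write 1, move right, go to s1
s1 | 01[0]000BB   read 0 → write 1, move right, go to s2
s2 | 011[0]00BB   read 0 → write 1, move right, go to s0
s0 | 0111[0]0BB   read 0 → write 0, move right, go to s1
s1 | 01110[0]BB   read 0 → write 1, move right, go to s2
s2 | 011101[B]B   read B → write 0, move left, go to s0
s0 | 01110[1]0B   read 1 → write 0, move right, go to s2
s2 | 011100[0]B   read 0 → write 1, move right, go to s0
s0 | 0111001[B]   read B → write 1, move left, go to s0
s0 | 011100[1]1   read 1 → write 0, move right, go to s2
s2 | 0111000[1]
The non-blank tape span at halt is 01110001.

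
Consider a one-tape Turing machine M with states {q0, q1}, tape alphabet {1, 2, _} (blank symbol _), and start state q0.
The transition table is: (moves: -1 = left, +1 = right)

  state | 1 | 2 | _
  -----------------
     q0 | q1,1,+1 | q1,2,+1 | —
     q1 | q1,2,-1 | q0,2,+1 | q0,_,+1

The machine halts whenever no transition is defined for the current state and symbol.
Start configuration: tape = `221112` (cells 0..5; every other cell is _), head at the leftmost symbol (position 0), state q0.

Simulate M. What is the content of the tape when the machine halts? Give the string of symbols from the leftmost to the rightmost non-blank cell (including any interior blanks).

222212

q0 | [2]21112_   read 2 → write 2, move +1, go to q1
q1 | 2[2]1112_   read 2 → write 2, move +1, go to q0
q0 | 22[1]112_   read 1 → write 1, move +1, go to q1
q1 | 221[1]12_   read 1 → write 2, move -1, go to q1
q1 | 22[1]212_   read 1 → write 2, move -1, go to q1
q1 | 2[2]2212_   read 2 → write 2, move +1, go to q0
q0 | 22[2]212_   read 2 → write 2, move +1, go to q1
q1 | 222[2]12_   read 2 → write 2, move +1, go to q0
q0 | 2222[1]2_   read 1 → write 1, move +1, go to q1
q1 | 22221[2]_   read 2 → write 2, move +1, go to q0
q0 | 222212[_]
The non-blank tape span at halt is 222212.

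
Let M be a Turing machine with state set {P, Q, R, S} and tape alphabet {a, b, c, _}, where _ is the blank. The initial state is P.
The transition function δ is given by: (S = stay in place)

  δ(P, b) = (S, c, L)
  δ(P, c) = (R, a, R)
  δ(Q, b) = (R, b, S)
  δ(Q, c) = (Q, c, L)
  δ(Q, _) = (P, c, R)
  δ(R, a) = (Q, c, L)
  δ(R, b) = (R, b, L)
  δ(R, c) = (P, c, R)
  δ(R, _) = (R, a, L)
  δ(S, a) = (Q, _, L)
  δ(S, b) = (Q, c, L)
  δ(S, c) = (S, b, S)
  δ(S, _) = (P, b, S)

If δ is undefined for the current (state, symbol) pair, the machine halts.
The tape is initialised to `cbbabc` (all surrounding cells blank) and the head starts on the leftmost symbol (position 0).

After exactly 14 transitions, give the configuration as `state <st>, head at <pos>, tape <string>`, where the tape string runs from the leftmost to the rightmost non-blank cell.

state Q, head at -1, tape caccbabc

state=P head=0 tape=__[c]bbabc   (P,c)→(R,a,R)
state=R head=1 tape=__a[b]babc   (R,b)→(R,b,L)
state=R head=0 tape=__[a]bbabc   (R,a)→(Q,c,L)
state=Q head=-1 tape=_[_]cbbabc   (Q,_)→(P,c,R)
state=P head=0 tape=_c[c]bbabc   (P,c)→(R,a,R)
state=R head=1 tape=_ca[b]babc   (R,b)→(R,b,L)
state=R head=0 tape=_c[a]bbabc   (R,a)→(Q,c,L)
state=Q head=-1 tape=_[c]cbbabc   (Q,c)→(Q,c,L)
state=Q head=-2 tape=[_]ccbbabc   (Q,_)→(P,c,R)
state=P head=-1 tape=c[c]cbbabc   (P,c)→(R,a,R)
state=R head=0 tape=ca[c]bbabc   (R,c)→(P,c,R)
state=P head=1 tape=cac[b]babc   (P,b)→(S,c,L)
state=S head=0 tape=ca[c]cbabc   (S,c)→(S,b,S)
state=S head=0 tape=ca[b]cbabc   (S,b)→(Q,c,L)
state=Q head=-1 tape=c[a]ccbabc
After 14 steps: state Q, head at -1, tape caccbabc.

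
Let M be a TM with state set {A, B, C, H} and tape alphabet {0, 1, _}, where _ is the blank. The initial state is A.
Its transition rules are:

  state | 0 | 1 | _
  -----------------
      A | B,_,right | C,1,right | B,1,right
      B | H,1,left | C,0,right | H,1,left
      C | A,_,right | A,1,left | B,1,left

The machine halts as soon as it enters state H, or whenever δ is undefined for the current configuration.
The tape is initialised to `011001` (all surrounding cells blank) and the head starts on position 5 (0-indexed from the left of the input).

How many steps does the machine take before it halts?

8

state=A head=5 tape=01100[1]__   (A,1)→(C,1,right)
state=C head=6 tape=011001[_]_   (C,_)→(B,1,left)
state=B head=5 tape=01100[1]1_   (B,1)→(C,0,right)
state=C head=6 tape=011000[1]_   (C,1)→(A,1,left)
state=A head=5 tape=01100[0]1_   (A,0)→(B,_,right)
state=B head=6 tape=01100_[1]_   (B,1)→(C,0,right)
state=C head=7 tape=01100_0[_]   (C,_)→(B,1,left)
state=B head=6 tape=01100_[0]1   (B,0)→(H,1,left)
state=H head=5 tape=01100[_]11
M halts after 8 transitions.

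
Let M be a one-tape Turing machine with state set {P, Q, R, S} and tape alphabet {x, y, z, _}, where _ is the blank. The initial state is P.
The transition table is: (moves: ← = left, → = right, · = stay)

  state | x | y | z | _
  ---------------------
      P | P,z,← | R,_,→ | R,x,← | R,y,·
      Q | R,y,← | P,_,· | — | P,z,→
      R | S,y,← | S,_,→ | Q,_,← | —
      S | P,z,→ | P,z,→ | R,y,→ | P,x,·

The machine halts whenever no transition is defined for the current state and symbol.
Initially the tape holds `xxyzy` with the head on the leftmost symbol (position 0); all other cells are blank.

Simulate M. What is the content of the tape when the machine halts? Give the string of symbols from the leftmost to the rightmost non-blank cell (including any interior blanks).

z__y_y

state=P head=0 tape=_[x]xyzy__   (P,x)→(P,z,←)
state=P head=-1 tape=[_]zxyzy__   (P,_)→(R,y,·)
state=R head=-1 tape=[y]zxyzy__   (R,y)→(S,_,→)
state=S head=0 tape=_[z]xyzy__   (S,z)→(R,y,→)
state=R head=1 tape=_y[x]yzy__   (R,x)→(S,y,←)
state=S head=0 tape=_[y]yyzy__   (S,y)→(P,z,→)
state=P head=1 tape=_z[y]yzy__   (P,y)→(R,_,→)
state=R head=2 tape=_z_[y]zy__   (R,y)→(S,_,→)
state=S head=3 tape=_z__[z]y__   (S,z)→(R,y,→)
state=R head=4 tape=_z__y[y]__   (R,y)→(S,_,→)
state=S head=5 tape=_z__y_[_]_   (S,_)→(P,x,·)
state=P head=5 tape=_z__y_[x]_   (P,x)→(P,z,←)
state=P head=4 tape=_z__y[_]z_   (P,_)→(R,y,·)
state=R head=4 tape=_z__y[y]z_   (R,y)→(S,_,→)
state=S head=5 tape=_z__y_[z]_   (S,z)→(R,y,→)
state=R head=6 tape=_z__y_y[_]
The non-blank tape span at halt is z__y_y.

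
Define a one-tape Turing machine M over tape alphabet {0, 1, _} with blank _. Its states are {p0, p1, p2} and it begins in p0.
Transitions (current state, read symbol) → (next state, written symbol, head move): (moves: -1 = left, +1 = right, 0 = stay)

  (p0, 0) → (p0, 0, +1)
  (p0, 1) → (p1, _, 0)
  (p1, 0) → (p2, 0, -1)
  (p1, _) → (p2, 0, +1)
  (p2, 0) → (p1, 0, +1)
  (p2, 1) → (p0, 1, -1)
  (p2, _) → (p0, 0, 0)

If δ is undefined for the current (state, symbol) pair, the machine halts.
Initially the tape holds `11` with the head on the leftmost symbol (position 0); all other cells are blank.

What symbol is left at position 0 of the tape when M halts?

p0 | [1]1__   read 1 → write _, move 0, go to p1
p1 | [_]1__   read _ → write 0, move +1, go to p2
p2 | 0[1]__   read 1 → write 1, move -1, go to p0
p0 | [0]1__   read 0 → write 0, move +1, go to p0
p0 | 0[1]__   read 1 → write _, move 0, go to p1
p1 | 0[_]__   read _ → write 0, move +1, go to p2
p2 | 00[_]_   read _ → write 0, move 0, go to p0
p0 | 00[0]_   read 0 → write 0, move +1, go to p0
p0 | 000[_]
Cell 0 holds 0 when M halts.

0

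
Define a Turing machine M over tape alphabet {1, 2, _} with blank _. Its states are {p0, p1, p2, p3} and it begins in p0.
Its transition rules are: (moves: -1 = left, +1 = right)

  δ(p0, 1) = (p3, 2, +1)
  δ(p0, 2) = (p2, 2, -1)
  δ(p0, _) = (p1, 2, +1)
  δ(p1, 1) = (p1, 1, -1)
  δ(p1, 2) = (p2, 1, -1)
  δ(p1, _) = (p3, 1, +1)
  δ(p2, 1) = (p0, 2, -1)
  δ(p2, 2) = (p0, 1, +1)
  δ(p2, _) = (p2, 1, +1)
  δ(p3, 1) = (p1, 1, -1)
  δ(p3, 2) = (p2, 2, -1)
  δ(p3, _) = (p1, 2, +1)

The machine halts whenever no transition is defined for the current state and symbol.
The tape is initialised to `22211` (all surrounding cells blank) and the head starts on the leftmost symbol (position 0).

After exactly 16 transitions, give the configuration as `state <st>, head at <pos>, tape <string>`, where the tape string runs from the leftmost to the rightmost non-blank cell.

state=p0 head=0 tape=__[2]2211   (p0,2)→(p2,2,-1)
state=p2 head=-1 tape=_[_]22211   (p2,_)→(p2,1,+1)
state=p2 head=0 tape=_1[2]2211   (p2,2)→(p0,1,+1)
state=p0 head=1 tape=_11[2]211   (p0,2)→(p2,2,-1)
state=p2 head=0 tape=_1[1]2211   (p2,1)→(p0,2,-1)
state=p0 head=-1 tape=_[1]22211   (p0,1)→(p3,2,+1)
state=p3 head=0 tape=_2[2]2211   (p3,2)→(p2,2,-1)
state=p2 head=-1 tape=_[2]22211   (p2,2)→(p0,1,+1)
state=p0 head=0 tape=_1[2]2211   (p0,2)→(p2,2,-1)
state=p2 head=-1 tape=_[1]22211   (p2,1)→(p0,2,-1)
state=p0 head=-2 tape=[_]222211   (p0,_)→(p1,2,+1)
state=p1 head=-1 tape=2[2]22211   (p1,2)→(p2,1,-1)
state=p2 head=-2 tape=[2]122211   (p2,2)→(p0,1,+1)
state=p0 head=-1 tape=1[1]22211   (p0,1)→(p3,2,+1)
state=p3 head=0 tape=12[2]2211   (p3,2)→(p2,2,-1)
state=p2 head=-1 tape=1[2]22211   (p2,2)→(p0,1,+1)
state=p0 head=0 tape=11[2]2211
After 16 steps: state p0, head at 0, tape 1122211.

state p0, head at 0, tape 1122211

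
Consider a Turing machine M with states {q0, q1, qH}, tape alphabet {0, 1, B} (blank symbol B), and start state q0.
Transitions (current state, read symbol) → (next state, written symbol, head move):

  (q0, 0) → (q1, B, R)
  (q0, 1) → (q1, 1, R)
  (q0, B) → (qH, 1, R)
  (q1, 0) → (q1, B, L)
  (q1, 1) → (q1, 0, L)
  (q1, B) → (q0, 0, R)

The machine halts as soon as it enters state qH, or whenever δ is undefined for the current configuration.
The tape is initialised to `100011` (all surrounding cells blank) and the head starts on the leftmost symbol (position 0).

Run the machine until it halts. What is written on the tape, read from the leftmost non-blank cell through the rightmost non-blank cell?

q0 | B[1]00011   read 1 → write 1, move R, go to q1
q1 | B1[0]0011   read 0 → write B, move L, go to q1
q1 | B[1]B0011   read 1 → write 0, move L, go to q1
q1 | [B]0B0011   read B → write 0, move R, go to q0
q0 | 0[0]B0011   read 0 → write B, move R, go to q1
q1 | 0B[B]0011   read B → write 0, move R, go to q0
q0 | 0B0[0]011   read 0 → write B, move R, go to q1
q1 | 0B0B[0]11   read 0 → write B, move L, go to q1
q1 | 0B0[B]B11   read B → write 0, move R, go to q0
q0 | 0B00[B]11   read B → write 1, move R, go to qH
qH | 0B001[1]1
The non-blank tape span at halt is 0B00111.

0B00111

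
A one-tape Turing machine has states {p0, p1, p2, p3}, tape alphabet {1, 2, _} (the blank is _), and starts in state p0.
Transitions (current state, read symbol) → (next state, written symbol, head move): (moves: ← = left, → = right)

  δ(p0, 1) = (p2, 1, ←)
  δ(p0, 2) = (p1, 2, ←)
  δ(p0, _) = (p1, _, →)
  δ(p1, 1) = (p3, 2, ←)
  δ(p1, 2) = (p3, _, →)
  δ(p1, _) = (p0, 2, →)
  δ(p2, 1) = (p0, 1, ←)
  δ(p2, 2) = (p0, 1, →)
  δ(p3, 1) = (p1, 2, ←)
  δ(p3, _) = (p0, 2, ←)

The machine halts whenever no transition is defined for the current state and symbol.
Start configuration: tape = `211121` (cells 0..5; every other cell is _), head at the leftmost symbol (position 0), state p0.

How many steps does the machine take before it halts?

4

p0 | _[2]11121   read 2 → write 2, move ←, go to p1
p1 | [_]211121   read _ → write 2, move →, go to p0
p0 | 2[2]11121   read 2 → write 2, move ←, go to p1
p1 | [2]211121   read 2 → write _, move →, go to p3
p3 | _[2]11121
M halts after 4 transitions.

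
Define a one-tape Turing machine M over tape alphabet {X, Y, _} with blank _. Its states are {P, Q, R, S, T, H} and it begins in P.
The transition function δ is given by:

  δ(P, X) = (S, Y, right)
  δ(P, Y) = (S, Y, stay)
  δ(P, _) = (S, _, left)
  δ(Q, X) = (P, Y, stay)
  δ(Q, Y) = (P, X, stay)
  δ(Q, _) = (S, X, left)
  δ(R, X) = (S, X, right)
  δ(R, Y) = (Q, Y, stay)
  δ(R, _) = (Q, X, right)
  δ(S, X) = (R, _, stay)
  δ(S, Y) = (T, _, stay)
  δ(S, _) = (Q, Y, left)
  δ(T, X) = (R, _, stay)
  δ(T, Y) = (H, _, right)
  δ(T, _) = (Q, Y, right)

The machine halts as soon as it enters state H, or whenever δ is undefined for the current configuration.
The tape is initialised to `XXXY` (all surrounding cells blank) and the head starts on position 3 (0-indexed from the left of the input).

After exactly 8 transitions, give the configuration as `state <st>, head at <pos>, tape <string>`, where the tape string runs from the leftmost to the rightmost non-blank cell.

state=P head=3 tape=XXX[Y]_   (P,Y)→(S,Y,stay)
state=S head=3 tape=XXX[Y]_   (S,Y)→(T,_,stay)
state=T head=3 tape=XXX[_]_   (T,_)→(Q,Y,right)
state=Q head=4 tape=XXXY[_]   (Q,_)→(S,X,left)
state=S head=3 tape=XXX[Y]X   (S,Y)→(T,_,stay)
state=T head=3 tape=XXX[_]X   (T,_)→(Q,Y,right)
state=Q head=4 tape=XXXY[X]   (Q,X)→(P,Y,stay)
state=P head=4 tape=XXXY[Y]   (P,Y)→(S,Y,stay)
state=S head=4 tape=XXXY[Y]
After 8 steps: state S, head at 4, tape XXXYY.

state S, head at 4, tape XXXYY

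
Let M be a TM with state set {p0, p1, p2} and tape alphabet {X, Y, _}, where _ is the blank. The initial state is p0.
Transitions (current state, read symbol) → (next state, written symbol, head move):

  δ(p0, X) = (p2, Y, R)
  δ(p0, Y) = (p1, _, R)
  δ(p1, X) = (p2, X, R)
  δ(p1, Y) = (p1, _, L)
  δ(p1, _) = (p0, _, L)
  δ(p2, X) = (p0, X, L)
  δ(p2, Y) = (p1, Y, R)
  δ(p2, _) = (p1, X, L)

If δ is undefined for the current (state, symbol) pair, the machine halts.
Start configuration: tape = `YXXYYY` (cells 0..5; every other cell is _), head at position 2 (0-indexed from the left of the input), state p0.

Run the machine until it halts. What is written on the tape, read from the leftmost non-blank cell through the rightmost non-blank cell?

Y___X

state=p0 head=2 tape=YX[X]YYY_   (p0,X)→(p2,Y,R)
state=p2 head=3 tape=YXY[Y]YY_   (p2,Y)→(p1,Y,R)
state=p1 head=4 tape=YXYY[Y]Y_   (p1,Y)→(p1,_,L)
state=p1 head=3 tape=YXY[Y]_Y_   (p1,Y)→(p1,_,L)
state=p1 head=2 tape=YX[Y]__Y_   (p1,Y)→(p1,_,L)
state=p1 head=1 tape=Y[X]___Y_   (p1,X)→(p2,X,R)
state=p2 head=2 tape=YX[_]__Y_   (p2,_)→(p1,X,L)
state=p1 head=1 tape=Y[X]X__Y_   (p1,X)→(p2,X,R)
state=p2 head=2 tape=YX[X]__Y_   (p2,X)→(p0,X,L)
state=p0 head=1 tape=Y[X]X__Y_   (p0,X)→(p2,Y,R)
state=p2 head=2 tape=YY[X]__Y_   (p2,X)→(p0,X,L)
state=p0 head=1 tape=Y[Y]X__Y_   (p0,Y)→(p1,_,R)
state=p1 head=2 tape=Y_[X]__Y_   (p1,X)→(p2,X,R)
state=p2 head=3 tape=Y_X[_]_Y_   (p2,_)→(p1,X,L)
state=p1 head=2 tape=Y_[X]X_Y_   (p1,X)→(p2,X,R)
state=p2 head=3 tape=Y_X[X]_Y_   (p2,X)→(p0,X,L)
state=p0 head=2 tape=Y_[X]X_Y_   (p0,X)→(p2,Y,R)
state=p2 head=3 tape=Y_Y[X]_Y_   (p2,X)→(p0,X,L)
state=p0 head=2 tape=Y_[Y]X_Y_   (p0,Y)→(p1,_,R)
state=p1 head=3 tape=Y__[X]_Y_   (p1,X)→(p2,X,R)
state=p2 head=4 tape=Y__X[_]Y_   (p2,_)→(p1,X,L)
state=p1 head=3 tape=Y__[X]XY_   (p1,X)→(p2,X,R)
state=p2 head=4 tape=Y__X[X]Y_   (p2,X)→(p0,X,L)
state=p0 head=3 tape=Y__[X]XY_   (p0,X)→(p2,Y,R)
state=p2 head=4 tape=Y__Y[X]Y_   (p2,X)→(p0,X,L)
state=p0 head=3 tape=Y__[Y]XY_   (p0,Y)→(p1,_,R)
state=p1 head=4 tape=Y___[X]Y_   (p1,X)→(p2,X,R)
state=p2 head=5 tape=Y___X[Y]_   (p2,Y)→(p1,Y,R)
state=p1 head=6 tape=Y___XY[_]   (p1,_)→(p0,_,L)
state=p0 head=5 tape=Y___X[Y]_   (p0,Y)→(p1,_,R)
state=p1 head=6 tape=Y___X_[_]   (p1,_)→(p0,_,L)
state=p0 head=5 tape=Y___X[_]_
The non-blank tape span at halt is Y___X.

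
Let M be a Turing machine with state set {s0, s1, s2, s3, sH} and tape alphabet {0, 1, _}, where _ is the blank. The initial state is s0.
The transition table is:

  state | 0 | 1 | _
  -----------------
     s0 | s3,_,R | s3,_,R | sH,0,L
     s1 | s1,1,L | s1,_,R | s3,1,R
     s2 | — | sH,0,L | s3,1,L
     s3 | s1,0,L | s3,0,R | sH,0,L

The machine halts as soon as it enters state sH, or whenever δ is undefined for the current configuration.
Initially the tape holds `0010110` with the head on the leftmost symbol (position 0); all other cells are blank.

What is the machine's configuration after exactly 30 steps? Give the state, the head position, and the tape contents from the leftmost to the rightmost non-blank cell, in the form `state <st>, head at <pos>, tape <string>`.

state s3, head at 6, tape 11

s0 | [0]010110   read 0 → write _, move R, go to s3
s3 | _[0]10110   read 0 → write 0, move L, go to s1
s1 | [_]010110   read _ → write 1, move R, go to s3
s3 | 1[0]10110   read 0 → write 0, move L, go to s1
s1 | [1]010110   read 1 → write _, move R, go to s1
s1 | _[0]10110   read 0 → write 1, move L, go to s1
s1 | [_]110110   read _ → write 1, move R, go to s3
s3 | 1[1]10110   read 1 → write 0, move R, go to s3
s3 | 10[1]0110   read 1 → write 0, move R, go to s3
s3 | 100[0]110   read 0 → write 0, move L, go to s1
s1 | 10[0]0110   read 0 → write 1, move L, go to s1
s1 | 1[0]10110   read 0 → write 1, move L, go to s1
s1 | [1]110110   read 1 → write _, move R, go to s1
s1 | _[1]10110   read 1 → write _, move R, go to s1
s1 | __[1]0110   read 1 → write _, move R, go to s1
s1 | ___[0]110   read 0 → write 1, move L, go to s1
s1 | __[_]1110   read _ → write 1, move R, go to s3
s3 | __1[1]110   read 1 → write 0, move R, go to s3
s3 | __10[1]10   read 1 → write 0, move R, go to s3
s3 | __100[1]0   read 1 → write 0, move R, go to s3
s3 | __1000[0]   read 0 → write 0, move L, go to s1
s1 | __100[0]0   read 0 → write 1, move L, go to s1
s1 | __10[0]10   read 0 → write 1, move L, go to s1
s1 | __1[0]110   read 0 → write 1, move L, go to s1
s1 | __[1]1110   read 1 → write _, move R, go to s1
s1 | ___[1]110   read 1 → write _, move R, go to s1
s1 | ____[1]10   read 1 → write _, move R, go to s1
s1 | _____[1]0   read 1 → write _, move R, go to s1
s1 | ______[0]   read 0 → write 1, move L, go to s1
s1 | _____[_]1   read _ → write 1, move R, go to s3
s3 | _____1[1]
After 30 steps: state s3, head at 6, tape 11.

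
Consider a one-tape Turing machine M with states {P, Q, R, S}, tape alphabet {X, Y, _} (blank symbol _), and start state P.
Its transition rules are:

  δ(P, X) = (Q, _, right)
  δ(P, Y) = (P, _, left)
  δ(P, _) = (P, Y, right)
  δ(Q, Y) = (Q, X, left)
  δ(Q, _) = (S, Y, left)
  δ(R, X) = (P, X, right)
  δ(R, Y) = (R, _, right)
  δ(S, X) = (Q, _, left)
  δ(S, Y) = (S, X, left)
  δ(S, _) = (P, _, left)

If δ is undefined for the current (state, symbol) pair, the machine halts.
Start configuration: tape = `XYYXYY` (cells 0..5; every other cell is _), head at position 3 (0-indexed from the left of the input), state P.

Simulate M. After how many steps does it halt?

19

P | ____XYY[X]YY   read X → write _, move right, go to Q
Q | ____XYY_[Y]Y   read Y → write X, move left, go to Q
Q | ____XYY[_]XY   read _ → write Y, move left, go to S
S | ____XY[Y]YXY   read Y → write X, move left, go to S
S | ____X[Y]XYXY   read Y → write X, move left, go to S
S | ____[X]XXYXY   read X → write _, move left, go to Q
Q | ___[_]_XXYXY   read _ → write Y, move left, go to S
S | __[_]Y_XXYXY   read _ → write _, move left, go to P
P | _[_]_Y_XXYXY   read _ → write Y, move right, go to P
P | _Y[_]Y_XXYXY   read _ → write Y, move right, go to P
P | _YY[Y]_XXYXY   read Y → write _, move left, go to P
P | _Y[Y]__XXYXY   read Y → write _, move left, go to P
P | _[Y]___XXYXY   read Y → write _, move left, go to P
P | [_]____XXYXY   read _ → write Y, move right, go to P
P | Y[_]___XXYXY   read _ → write Y, move right, go to P
P | YY[_]__XXYXY   read _ → write Y, move right, go to P
P | YYY[_]_XXYXY   read _ → write Y, move right, go to P
P | YYYY[_]XXYXY   read _ → write Y, move right, go to P
P | YYYYY[X]XYXY   read X → write _, move right, go to Q
Q | YYYYY_[X]YXY
M halts after 19 transitions.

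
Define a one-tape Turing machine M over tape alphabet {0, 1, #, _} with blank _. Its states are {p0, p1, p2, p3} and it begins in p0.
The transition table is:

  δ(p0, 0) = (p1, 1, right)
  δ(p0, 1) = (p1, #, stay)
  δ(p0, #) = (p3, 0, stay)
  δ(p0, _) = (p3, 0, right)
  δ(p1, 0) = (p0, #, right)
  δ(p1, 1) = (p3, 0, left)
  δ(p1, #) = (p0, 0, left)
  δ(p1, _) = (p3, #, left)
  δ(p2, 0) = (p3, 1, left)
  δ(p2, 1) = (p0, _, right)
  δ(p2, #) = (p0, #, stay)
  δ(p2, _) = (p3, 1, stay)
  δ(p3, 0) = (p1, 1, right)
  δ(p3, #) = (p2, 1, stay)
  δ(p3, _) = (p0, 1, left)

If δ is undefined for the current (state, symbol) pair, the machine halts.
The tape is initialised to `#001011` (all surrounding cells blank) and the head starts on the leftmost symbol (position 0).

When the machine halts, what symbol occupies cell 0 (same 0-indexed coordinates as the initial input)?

p0 | [#]001011   read # → write 0, move stay, go to p3
p3 | [0]001011   read 0 → write 1, move right, go to p1
p1 | 1[0]01011   read 0 → write #, move right, go to p0
p0 | 1#[0]1011   read 0 → write 1, move right, go to p1
p1 | 1#1[1]011   read 1 → write 0, move left, go to p3
p3 | 1#[1]0011
Cell 0 holds 1 when M halts.

1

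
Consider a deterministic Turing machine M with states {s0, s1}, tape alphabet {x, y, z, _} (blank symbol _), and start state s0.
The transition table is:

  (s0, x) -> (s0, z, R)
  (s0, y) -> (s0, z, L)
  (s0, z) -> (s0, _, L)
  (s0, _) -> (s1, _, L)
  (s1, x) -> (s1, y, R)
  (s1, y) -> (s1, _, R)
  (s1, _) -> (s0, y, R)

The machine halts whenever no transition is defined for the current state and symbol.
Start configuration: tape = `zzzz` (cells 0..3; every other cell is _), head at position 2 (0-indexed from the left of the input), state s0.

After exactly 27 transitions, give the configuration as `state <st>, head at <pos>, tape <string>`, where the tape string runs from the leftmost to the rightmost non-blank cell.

state s1, head at -1, tape z

state=s0 head=2 tape=__zz[z]z   (s0,z)→(s0,_,L)
state=s0 head=1 tape=__z[z]_z   (s0,z)→(s0,_,L)
state=s0 head=0 tape=__[z]__z   (s0,z)→(s0,_,L)
state=s0 head=-1 tape=_[_]___z   (s0,_)→(s1,_,L)
state=s1 head=-2 tape=[_]____z   (s1,_)→(s0,y,R)
state=s0 head=-1 tape=y[_]___z   (s0,_)→(s1,_,L)
state=s1 head=-2 tape=[y]____z   (s1,y)→(s1,_,R)
state=s1 head=-1 tape=_[_]___z   (s1,_)→(s0,y,R)
state=s0 head=0 tape=_y[_]__z   (s0,_)→(s1,_,L)
state=s1 head=-1 tape=_[y]___z   (s1,y)→(s1,_,R)
state=s1 head=0 tape=__[_]__z   (s1,_)→(s0,y,R)
state=s0 head=1 tape=__y[_]_z   (s0,_)→(s1,_,L)
state=s1 head=0 tape=__[y]__z   (s1,y)→(s1,_,R)
state=s1 head=1 tape=___[_]_z   (s1,_)→(s0,y,R)
state=s0 head=2 tape=___y[_]z   (s0,_)→(s1,_,L)
state=s1 head=1 tape=___[y]_z   (s1,y)→(s1,_,R)
state=s1 head=2 tape=____[_]z   (s1,_)→(s0,y,R)
state=s0 head=3 tape=____y[z]   (s0,z)→(s0,_,L)
state=s0 head=2 tape=____[y]_   (s0,y)→(s0,z,L)
state=s0 head=1 tape=___[_]z_   (s0,_)→(s1,_,L)
state=s1 head=0 tape=__[_]_z_   (s1,_)→(s0,y,R)
state=s0 head=1 tape=__y[_]z_   (s0,_)→(s1,_,L)
state=s1 head=0 tape=__[y]_z_   (s1,y)→(s1,_,R)
state=s1 head=1 tape=___[_]z_   (s1,_)→(s0,y,R)
state=s0 head=2 tape=___y[z]_   (s0,z)→(s0,_,L)
state=s0 head=1 tape=___[y]__   (s0,y)→(s0,z,L)
state=s0 head=0 tape=__[_]z__   (s0,_)→(s1,_,L)
state=s1 head=-1 tape=_[_]_z__
After 27 steps: state s1, head at -1, tape z.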